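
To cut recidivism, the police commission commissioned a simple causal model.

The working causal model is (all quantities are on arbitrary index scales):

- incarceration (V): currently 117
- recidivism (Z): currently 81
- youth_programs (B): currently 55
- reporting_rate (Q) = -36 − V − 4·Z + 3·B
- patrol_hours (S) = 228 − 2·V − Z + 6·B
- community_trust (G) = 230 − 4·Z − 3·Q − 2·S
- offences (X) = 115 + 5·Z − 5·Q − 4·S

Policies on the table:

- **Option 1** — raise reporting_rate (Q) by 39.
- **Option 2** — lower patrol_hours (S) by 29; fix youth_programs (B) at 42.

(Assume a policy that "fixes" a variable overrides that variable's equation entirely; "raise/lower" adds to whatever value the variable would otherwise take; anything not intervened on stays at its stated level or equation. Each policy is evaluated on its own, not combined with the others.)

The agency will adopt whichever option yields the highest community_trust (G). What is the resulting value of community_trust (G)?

Option 1 (Q + 39):
  V = 117
  Z = 81
  B = 55
  Q = -36 − 117 − 4·81 + 3·55 (+39 from intervention) = -273
  S = 228 − 2·117 − 81 + 6·55 = 243
  G = 230 − 4·81 − 3·(-273) − 2·243 = 239
Option 2 (S − 29, B := 42):
  V = 117
  Z = 81
  B = 42
  Q = -36 − 117 − 4·81 + 3·42 = -351
  S = 228 − 2·117 − 81 + 6·42 (−29 from intervention) = 136
  G = 230 − 4·81 − 3·(-351) − 2·136 = 687
Comparing — Option 1: G=239, Option 2: G=687. Highest is 687 (Option 2).

687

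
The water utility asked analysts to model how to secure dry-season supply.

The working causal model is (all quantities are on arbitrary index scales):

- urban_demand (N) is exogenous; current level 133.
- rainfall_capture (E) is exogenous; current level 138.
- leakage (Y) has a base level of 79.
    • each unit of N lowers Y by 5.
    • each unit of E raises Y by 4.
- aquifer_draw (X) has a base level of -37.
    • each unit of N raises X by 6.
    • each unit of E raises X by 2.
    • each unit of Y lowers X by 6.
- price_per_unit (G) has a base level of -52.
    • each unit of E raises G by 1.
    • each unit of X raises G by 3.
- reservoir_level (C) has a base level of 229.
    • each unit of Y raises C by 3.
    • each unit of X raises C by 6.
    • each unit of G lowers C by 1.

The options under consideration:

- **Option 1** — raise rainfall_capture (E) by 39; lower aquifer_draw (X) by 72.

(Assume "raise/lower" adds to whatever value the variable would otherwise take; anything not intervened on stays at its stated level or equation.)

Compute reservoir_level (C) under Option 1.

1403

Option 1 (E + 39, X − 72):
  N = 133
  E = 138 + 39 = 177
  Y = 79 − 5·133 + 4·177 = 122
  X = -37 + 6·133 + 2·177 − 6·122 (−72 from intervention) = 311
  G = -52 + 177 + 3·311 = 1058
  C = 229 + 3·122 + 6·311 − 1058 = 1403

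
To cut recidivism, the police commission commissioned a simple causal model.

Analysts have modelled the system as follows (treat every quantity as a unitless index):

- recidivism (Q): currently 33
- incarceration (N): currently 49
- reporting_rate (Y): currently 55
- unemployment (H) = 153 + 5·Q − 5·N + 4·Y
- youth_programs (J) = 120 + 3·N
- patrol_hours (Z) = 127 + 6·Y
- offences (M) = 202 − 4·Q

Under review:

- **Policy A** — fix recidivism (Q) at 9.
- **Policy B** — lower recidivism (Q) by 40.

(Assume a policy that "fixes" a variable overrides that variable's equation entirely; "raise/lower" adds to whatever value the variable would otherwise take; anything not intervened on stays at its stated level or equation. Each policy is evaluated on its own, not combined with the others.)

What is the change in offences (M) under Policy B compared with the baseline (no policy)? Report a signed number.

160

Baseline:
  Q = 33
  M = 202 − 4·33 = 70
Policy B (Q − 40):
  Q = 33 − 40 = -7
  M = 202 − 4·(-7) = 230
Change in M: 230 − 70 = 160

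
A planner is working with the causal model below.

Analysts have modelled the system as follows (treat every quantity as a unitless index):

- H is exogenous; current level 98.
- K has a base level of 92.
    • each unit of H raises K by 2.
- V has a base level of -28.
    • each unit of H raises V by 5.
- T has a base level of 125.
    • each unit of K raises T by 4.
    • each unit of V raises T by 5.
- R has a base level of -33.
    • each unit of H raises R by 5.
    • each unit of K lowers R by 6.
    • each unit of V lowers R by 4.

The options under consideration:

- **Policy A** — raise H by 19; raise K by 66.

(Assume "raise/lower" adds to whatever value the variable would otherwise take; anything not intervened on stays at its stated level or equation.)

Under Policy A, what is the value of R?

-4028

Policy A (H + 19, K + 66):
  H = 98 + 19 = 117
  K = 92 + 2·117 (+66 from intervention) = 392
  V = -28 + 5·117 = 557
  R = -33 + 5·117 − 6·392 − 4·557 = -4028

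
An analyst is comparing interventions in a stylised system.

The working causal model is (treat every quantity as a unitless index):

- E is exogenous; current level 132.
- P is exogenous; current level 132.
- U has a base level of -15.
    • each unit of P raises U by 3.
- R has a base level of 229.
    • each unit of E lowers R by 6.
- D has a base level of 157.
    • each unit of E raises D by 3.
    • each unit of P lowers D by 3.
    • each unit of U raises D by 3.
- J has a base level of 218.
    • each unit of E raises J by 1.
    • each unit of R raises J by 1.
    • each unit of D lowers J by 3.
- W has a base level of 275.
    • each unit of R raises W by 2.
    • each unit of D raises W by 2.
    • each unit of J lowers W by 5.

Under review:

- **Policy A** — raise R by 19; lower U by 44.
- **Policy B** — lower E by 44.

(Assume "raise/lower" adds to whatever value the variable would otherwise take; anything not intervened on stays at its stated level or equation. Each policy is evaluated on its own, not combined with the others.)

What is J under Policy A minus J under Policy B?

-201

Policy A (R + 19, U − 44):
  E = 132
  P = 132
  U = -15 + 3·132 (−44 from intervention) = 337
  R = 229 − 6·132 (+19 from intervention) = -544
  D = 157 + 3·132 − 3·132 + 3·337 = 1168
  J = 218 + 132 + (-544) − 3·1168 = -3698
Policy B (E − 44):
  E = 132 − 44 = 88
  P = 132
  U = -15 + 3·132 = 381
  R = 229 − 6·88 = -299
  D = 157 + 3·88 − 3·132 + 3·381 = 1168
  J = 218 + 88 + (-299) − 3·1168 = -3497
J: -3698 − (-3497) = -201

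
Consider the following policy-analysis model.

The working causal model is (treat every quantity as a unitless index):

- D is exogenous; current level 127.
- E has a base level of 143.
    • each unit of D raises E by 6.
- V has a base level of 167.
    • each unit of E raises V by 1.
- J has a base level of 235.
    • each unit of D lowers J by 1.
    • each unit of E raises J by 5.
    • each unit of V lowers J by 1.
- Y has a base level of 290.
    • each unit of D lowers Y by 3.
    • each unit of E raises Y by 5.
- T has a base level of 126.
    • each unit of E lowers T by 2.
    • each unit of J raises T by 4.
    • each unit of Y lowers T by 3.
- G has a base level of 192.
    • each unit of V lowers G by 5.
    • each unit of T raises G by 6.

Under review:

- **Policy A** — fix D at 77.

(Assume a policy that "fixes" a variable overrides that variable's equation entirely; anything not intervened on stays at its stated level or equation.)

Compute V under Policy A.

772

Policy A (D := 77):
  D = 77
  E = 143 + 6·77 = 605
  V = 167 + 605 = 772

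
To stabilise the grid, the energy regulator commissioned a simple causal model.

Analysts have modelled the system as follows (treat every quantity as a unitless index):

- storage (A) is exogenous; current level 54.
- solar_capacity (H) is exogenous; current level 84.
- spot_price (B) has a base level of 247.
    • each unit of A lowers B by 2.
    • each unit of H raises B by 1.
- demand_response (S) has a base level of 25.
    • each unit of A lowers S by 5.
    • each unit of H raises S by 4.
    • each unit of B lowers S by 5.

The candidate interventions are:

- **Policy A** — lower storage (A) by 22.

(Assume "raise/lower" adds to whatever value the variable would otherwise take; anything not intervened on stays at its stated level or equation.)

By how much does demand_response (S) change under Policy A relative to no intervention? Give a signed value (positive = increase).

-110

Baseline:
  A = 54
  H = 84
  B = 247 − 2·54 + 84 = 223
  S = 25 − 5·54 + 4·84 − 5·223 = -1024
Policy A (A − 22):
  A = 54 − 22 = 32
  H = 84
  B = 247 − 2·32 + 84 = 267
  S = 25 − 5·32 + 4·84 − 5·267 = -1134
Change in S: -1134 − (-1024) = -110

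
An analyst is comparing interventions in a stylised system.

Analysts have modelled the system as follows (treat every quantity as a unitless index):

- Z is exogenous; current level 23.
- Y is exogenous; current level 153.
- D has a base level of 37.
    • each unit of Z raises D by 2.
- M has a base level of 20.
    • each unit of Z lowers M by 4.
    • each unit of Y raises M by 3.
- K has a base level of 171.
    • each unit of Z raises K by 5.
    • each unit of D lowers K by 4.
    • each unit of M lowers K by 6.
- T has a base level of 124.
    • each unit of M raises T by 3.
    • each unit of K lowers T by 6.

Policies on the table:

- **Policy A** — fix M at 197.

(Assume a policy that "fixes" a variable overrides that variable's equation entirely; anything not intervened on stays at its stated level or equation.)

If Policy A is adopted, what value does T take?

Policy A (M := 197):
  Z = 23
  Y = 153
  D = 37 + 2·23 = 83
  M = 197
  K = 171 + 5·23 − 4·83 − 6·197 = -1228
  T = 124 + 3·197 − 6·(-1228) = 8083

8083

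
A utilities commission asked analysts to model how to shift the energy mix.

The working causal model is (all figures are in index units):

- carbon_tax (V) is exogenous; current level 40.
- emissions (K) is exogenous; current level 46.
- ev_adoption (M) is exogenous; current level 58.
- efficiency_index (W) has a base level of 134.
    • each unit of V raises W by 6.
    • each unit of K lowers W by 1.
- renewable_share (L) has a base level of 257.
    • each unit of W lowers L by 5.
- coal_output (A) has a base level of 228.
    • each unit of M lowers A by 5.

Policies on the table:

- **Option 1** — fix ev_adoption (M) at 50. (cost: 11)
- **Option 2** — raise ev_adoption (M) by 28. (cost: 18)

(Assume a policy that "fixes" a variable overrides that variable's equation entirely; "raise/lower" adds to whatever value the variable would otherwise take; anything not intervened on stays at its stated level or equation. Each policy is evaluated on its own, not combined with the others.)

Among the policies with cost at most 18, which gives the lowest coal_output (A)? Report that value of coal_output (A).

Option 1 (M := 50):
  M = 50
  A = 228 − 5·50 = -22
Option 2 (M + 28):
  M = 58 + 28 = 86
  A = 228 − 5·86 = -202
Comparing — Option 1: A=-22, Option 2: A=-202. Lowest is -202 (Option 2).

-202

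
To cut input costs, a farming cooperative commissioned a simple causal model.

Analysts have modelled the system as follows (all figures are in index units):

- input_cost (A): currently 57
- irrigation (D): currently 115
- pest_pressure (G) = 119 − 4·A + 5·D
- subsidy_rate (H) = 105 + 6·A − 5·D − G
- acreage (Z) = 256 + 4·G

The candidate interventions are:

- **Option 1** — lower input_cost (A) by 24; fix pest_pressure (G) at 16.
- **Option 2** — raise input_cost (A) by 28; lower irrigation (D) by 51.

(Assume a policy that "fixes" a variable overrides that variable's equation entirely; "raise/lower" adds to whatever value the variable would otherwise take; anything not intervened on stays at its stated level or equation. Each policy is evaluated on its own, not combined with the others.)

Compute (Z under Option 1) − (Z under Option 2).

-332

Option 1 (A − 24, G := 16):
  A = 57 − 24 = 33
  D = 115
  G = 16
  Z = 256 + 4·16 = 320
Option 2 (A + 28, D − 51):
  A = 57 + 28 = 85
  D = 115 − 51 = 64
  G = 119 − 4·85 + 5·64 = 99
  Z = 256 + 4·99 = 652
Z: 320 − 652 = -332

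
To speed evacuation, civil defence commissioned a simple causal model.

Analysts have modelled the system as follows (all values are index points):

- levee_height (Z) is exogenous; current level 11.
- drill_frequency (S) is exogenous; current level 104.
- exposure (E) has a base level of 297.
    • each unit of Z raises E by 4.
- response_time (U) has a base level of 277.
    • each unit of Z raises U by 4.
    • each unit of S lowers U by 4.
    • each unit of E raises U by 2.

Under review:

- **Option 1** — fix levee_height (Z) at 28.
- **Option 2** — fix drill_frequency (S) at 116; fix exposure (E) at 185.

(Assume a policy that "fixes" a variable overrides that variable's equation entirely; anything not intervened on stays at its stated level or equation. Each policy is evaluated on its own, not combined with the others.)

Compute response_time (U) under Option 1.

791

Option 1 (Z := 28):
  Z = 28
  S = 104
  E = 297 + 4·28 = 409
  U = 277 + 4·28 − 4·104 + 2·409 = 791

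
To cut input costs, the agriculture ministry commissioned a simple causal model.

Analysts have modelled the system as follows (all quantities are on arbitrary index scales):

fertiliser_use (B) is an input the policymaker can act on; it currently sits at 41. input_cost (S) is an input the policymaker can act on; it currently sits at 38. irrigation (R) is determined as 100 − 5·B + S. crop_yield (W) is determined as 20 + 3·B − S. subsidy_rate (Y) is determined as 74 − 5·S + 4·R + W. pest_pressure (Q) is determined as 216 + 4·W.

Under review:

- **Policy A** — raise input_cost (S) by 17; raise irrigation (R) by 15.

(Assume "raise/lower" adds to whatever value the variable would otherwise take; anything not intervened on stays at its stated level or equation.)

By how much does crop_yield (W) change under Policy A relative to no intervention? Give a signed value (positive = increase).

-17

Baseline:
  B = 41
  S = 38
  W = 20 + 3·41 − 38 = 105
Policy A (S + 17, R + 15):
  B = 41
  S = 38 + 17 = 55
  W = 20 + 3·41 − 55 = 88
Change in W: 88 − 105 = -17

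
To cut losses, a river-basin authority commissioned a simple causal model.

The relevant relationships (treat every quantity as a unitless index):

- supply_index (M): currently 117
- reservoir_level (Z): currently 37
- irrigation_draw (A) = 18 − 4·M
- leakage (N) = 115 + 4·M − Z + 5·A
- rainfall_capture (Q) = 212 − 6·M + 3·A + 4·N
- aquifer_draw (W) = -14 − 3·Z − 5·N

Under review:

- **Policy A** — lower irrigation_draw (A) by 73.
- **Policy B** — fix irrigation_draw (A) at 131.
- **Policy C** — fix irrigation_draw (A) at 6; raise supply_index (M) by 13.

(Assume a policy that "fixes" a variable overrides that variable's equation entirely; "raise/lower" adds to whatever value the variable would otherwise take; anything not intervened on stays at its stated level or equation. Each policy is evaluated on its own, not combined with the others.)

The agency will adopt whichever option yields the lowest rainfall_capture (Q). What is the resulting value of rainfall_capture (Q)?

Policy A (A − 73):
  M = 117
  Z = 37
  A = 18 − 4·117 (−73 from intervention) = -523
  N = 115 + 4·117 − 37 + 5·(-523) = -2069
  Q = 212 − 6·117 + 3·(-523) + 4·(-2069) = -10335
Policy B (A := 131):
  M = 117
  Z = 37
  A = 131
  N = 115 + 4·117 − 37 + 5·131 = 1201
  Q = 212 − 6·117 + 3·131 + 4·1201 = 4707
Policy C (A := 6, M + 13):
  M = 117 + 13 = 130
  Z = 37
  A = 6
  N = 115 + 4·130 − 37 + 5·6 = 628
  Q = 212 − 6·130 + 3·6 + 4·628 = 1962
Comparing — Policy A: Q=-10335, Policy B: Q=4707, Policy C: Q=1962. Lowest is -10335 (Policy A).

-10335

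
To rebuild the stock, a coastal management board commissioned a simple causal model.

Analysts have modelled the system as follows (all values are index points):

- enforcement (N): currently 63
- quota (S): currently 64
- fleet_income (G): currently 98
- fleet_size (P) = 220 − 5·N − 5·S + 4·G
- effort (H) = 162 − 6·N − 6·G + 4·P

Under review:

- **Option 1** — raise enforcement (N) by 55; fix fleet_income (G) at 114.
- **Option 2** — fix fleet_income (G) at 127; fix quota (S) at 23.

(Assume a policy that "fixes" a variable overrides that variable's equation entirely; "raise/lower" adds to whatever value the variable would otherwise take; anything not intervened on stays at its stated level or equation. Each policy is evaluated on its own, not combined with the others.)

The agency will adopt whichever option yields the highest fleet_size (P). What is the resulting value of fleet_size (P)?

298

Option 1 (N + 55, G := 114):
  N = 63 + 55 = 118
  S = 64
  G = 114
  P = 220 − 5·118 − 5·64 + 4·114 = -234
Option 2 (G := 127, S := 23):
  N = 63
  S = 23
  G = 127
  P = 220 − 5·63 − 5·23 + 4·127 = 298
Comparing — Option 1: P=-234, Option 2: P=298. Highest is 298 (Option 2).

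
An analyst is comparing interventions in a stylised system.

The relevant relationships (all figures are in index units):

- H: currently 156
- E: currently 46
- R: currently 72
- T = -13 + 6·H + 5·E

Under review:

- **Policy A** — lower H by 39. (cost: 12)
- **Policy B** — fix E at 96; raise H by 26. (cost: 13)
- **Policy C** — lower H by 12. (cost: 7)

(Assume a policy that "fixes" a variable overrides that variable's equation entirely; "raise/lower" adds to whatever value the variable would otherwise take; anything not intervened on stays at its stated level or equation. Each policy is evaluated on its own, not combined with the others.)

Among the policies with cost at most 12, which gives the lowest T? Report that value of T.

919

Policy A (H − 39):
  H = 156 − 39 = 117
  E = 46
  T = -13 + 6·117 + 5·46 = 919
Policy C (H − 12):
  H = 156 − 12 = 144
  E = 46
  T = -13 + 6·144 + 5·46 = 1081
Comparing — Policy A: T=919, Policy C: T=1081. Lowest is 919 (Policy A).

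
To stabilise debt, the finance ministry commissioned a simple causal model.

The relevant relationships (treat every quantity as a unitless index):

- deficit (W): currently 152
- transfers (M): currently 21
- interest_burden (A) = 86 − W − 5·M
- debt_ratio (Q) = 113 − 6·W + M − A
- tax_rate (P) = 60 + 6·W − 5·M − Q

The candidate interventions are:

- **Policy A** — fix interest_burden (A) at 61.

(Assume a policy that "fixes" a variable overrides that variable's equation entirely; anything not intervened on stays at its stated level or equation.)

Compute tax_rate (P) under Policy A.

Policy A (A := 61):
  W = 152
  M = 21
  A = 61
  Q = 113 − 6·152 + 21 − 61 = -839
  P = 60 + 6·152 − 5·21 − (-839) = 1706

1706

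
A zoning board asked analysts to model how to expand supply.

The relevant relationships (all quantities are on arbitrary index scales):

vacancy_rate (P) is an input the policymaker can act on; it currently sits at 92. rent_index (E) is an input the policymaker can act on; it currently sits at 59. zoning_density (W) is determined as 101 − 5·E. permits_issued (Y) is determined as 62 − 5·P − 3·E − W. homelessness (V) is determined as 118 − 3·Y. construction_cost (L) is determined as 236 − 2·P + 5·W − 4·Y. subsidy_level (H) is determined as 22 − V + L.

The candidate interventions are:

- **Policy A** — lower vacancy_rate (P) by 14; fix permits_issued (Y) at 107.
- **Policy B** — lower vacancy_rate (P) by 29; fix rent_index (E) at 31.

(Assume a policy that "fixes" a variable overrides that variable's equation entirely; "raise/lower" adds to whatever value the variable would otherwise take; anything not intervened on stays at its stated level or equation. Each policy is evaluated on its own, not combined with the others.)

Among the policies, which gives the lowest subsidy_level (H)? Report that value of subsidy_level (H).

-1093

Policy A (P − 14, Y := 107):
  P = 92 − 14 = 78
  E = 59
  W = 101 − 5·59 = -194
  Y = 107
  V = 118 − 3·107 = -203
  L = 236 − 2·78 + 5·(-194) − 4·107 = -1318
  H = 22 − (-203) + (-1318) = -1093
Policy B (P − 29, E := 31):
  P = 92 − 29 = 63
  E = 31
  W = 101 − 5·31 = -54
  Y = 62 − 5·63 − 3·31 − (-54) = -292
  V = 118 − 3·(-292) = 994
  L = 236 − 2·63 + 5·(-54) − 4·(-292) = 1008
  H = 22 − 994 + 1008 = 36
Comparing — Policy A: H=-1093, Policy B: H=36. Lowest is -1093 (Policy A).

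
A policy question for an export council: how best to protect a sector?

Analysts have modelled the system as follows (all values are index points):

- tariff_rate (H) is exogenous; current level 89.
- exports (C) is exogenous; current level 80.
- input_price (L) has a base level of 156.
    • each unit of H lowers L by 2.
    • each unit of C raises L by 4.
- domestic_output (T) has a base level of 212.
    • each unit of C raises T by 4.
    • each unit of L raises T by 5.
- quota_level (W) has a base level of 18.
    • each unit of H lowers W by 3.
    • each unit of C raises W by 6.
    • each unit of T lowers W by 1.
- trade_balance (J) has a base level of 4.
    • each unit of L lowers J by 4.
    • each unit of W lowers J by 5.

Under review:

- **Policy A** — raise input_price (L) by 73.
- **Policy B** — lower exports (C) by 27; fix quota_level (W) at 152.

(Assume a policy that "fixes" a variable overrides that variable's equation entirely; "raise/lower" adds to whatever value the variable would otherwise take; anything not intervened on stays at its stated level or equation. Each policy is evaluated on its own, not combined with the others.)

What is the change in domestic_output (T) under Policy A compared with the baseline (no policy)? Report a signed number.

365

Baseline:
  H = 89
  C = 80
  L = 156 − 2·89 + 4·80 = 298
  T = 212 + 4·80 + 5·298 = 2022
Policy A (L + 73):
  H = 89
  C = 80
  L = 156 − 2·89 + 4·80 (+73 from intervention) = 371
  T = 212 + 4·80 + 5·371 = 2387
Change in T: 2387 − 2022 = 365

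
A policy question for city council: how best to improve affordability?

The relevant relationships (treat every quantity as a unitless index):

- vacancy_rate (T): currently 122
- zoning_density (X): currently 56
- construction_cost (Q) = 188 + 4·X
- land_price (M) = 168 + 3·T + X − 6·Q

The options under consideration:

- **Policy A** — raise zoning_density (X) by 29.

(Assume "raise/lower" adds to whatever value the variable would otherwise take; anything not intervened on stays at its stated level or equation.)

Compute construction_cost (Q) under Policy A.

Policy A (X + 29):
  X = 56 + 29 = 85
  Q = 188 + 4·85 = 528

528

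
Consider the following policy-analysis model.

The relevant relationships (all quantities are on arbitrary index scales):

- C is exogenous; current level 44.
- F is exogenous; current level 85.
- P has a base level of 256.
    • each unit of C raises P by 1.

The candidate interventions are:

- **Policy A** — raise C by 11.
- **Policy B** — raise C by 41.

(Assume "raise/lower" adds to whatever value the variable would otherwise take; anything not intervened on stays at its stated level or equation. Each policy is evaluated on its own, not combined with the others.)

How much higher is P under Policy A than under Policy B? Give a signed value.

Policy A (C + 11):
  C = 44 + 11 = 55
  P = 256 + 55 = 311
Policy B (C + 41):
  C = 44 + 41 = 85
  P = 256 + 85 = 341
P: 311 − 341 = -30

-30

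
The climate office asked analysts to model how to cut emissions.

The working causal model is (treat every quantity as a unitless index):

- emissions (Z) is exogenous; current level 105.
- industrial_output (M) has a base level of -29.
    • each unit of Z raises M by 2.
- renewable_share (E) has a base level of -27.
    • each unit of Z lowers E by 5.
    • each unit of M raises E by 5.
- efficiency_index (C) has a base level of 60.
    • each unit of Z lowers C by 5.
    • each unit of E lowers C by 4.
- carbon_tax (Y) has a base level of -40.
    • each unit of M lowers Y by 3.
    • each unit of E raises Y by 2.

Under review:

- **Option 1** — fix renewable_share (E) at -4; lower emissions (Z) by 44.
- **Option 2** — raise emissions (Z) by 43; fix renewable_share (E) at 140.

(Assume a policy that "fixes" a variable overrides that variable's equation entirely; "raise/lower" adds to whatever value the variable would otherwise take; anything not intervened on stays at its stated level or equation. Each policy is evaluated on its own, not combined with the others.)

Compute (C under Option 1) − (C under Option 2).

Option 1 (E := -4, Z − 44):
  Z = 105 − 44 = 61
  M = -29 + 2·61 = 93
  E = -4
  C = 60 − 5·61 − 4·(-4) = -229
Option 2 (Z + 43, E := 140):
  Z = 105 + 43 = 148
  M = -29 + 2·148 = 267
  E = 140
  C = 60 − 5·148 − 4·140 = -1240
C: -229 − (-1240) = 1011

1011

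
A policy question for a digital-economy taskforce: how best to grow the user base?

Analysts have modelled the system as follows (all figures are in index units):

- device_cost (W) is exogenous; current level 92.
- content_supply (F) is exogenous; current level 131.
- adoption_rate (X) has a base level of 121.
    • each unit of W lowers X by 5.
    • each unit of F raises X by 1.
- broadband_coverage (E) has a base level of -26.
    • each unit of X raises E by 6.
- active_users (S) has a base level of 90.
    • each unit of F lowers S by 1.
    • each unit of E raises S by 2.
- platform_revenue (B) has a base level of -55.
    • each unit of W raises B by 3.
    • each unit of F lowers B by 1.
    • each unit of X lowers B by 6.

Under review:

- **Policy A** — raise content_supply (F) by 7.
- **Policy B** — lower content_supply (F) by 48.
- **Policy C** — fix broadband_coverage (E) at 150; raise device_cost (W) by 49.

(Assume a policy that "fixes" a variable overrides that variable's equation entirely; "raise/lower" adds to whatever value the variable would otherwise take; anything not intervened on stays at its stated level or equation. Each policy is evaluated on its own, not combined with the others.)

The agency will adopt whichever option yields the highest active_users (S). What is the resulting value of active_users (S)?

Policy A (F + 7):
  W = 92
  F = 131 + 7 = 138
  X = 121 − 5·92 + 138 = -201
  E = -26 + 6·(-201) = -1232
  S = 90 − 138 + 2·(-1232) = -2512
Policy B (F − 48):
  W = 92
  F = 131 − 48 = 83
  X = 121 − 5·92 + 83 = -256
  E = -26 + 6·(-256) = -1562
  S = 90 − 83 + 2·(-1562) = -3117
Policy C (E := 150, W + 49):
  W = 92 + 49 = 141
  F = 131
  X = 121 − 5·141 + 131 = -453
  E = 150
  S = 90 − 131 + 2·150 = 259
Comparing — Policy A: S=-2512, Policy B: S=-3117, Policy C: S=259. Highest is 259 (Policy C).

259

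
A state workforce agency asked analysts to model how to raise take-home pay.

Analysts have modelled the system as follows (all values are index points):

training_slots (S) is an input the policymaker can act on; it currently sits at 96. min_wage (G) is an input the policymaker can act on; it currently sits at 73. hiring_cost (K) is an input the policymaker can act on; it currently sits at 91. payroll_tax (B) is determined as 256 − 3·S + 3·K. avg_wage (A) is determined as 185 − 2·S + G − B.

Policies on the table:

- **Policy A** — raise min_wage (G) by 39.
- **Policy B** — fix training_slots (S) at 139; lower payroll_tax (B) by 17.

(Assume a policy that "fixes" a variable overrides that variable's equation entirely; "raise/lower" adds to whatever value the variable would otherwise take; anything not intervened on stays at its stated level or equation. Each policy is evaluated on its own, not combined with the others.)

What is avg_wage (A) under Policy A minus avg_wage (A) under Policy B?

Policy A (G + 39):
  S = 96
  G = 73 + 39 = 112
  K = 91
  B = 256 − 3·96 + 3·91 = 241
  A = 185 − 2·96 + 112 − 241 = -136
Policy B (S := 139, B − 17):
  S = 139
  G = 73
  K = 91
  B = 256 − 3·139 + 3·91 (−17 from intervention) = 95
  A = 185 − 2·139 + 73 − 95 = -115
A: -136 − (-115) = -21

-21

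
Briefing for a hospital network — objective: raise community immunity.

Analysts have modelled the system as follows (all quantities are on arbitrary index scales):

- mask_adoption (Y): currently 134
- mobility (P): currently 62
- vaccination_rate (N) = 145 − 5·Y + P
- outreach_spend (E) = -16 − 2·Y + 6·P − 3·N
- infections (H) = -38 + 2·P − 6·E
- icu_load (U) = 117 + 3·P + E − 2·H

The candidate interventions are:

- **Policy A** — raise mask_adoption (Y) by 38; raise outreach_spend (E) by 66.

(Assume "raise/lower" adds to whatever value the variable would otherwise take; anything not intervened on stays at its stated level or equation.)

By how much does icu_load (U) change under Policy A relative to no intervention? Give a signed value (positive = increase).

Baseline:
  Y = 134
  P = 62
  N = 145 − 5·134 + 62 = -463
  E = -16 − 2·134 + 6·62 − 3·(-463) = 1477
  H = -38 + 2·62 − 6·1477 = -8776
  U = 117 + 3·62 + 1477 − 2·(-8776) = 19332
Policy A (Y + 38, E + 66):
  Y = 134 + 38 = 172
  P = 62
  N = 145 − 5·172 + 62 = -653
  E = -16 − 2·172 + 6·62 − 3·(-653) (+66 from intervention) = 2037
  H = -38 + 2·62 − 6·2037 = -12136
  U = 117 + 3·62 + 2037 − 2·(-12136) = 26612
Change in U: 26612 − 19332 = 7280

7280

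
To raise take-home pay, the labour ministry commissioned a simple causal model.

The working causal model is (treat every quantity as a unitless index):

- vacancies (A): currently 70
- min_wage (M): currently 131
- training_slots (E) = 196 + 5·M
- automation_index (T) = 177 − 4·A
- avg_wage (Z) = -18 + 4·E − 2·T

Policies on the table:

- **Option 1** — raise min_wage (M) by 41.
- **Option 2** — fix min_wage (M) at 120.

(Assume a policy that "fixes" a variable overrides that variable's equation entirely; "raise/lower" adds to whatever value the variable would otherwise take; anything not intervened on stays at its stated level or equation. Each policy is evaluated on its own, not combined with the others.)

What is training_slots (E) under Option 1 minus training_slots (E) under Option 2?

Option 1 (M + 41):
  M = 131 + 41 = 172
  E = 196 + 5·172 = 1056
Option 2 (M := 120):
  M = 120
  E = 196 + 5·120 = 796
E: 1056 − 796 = 260

260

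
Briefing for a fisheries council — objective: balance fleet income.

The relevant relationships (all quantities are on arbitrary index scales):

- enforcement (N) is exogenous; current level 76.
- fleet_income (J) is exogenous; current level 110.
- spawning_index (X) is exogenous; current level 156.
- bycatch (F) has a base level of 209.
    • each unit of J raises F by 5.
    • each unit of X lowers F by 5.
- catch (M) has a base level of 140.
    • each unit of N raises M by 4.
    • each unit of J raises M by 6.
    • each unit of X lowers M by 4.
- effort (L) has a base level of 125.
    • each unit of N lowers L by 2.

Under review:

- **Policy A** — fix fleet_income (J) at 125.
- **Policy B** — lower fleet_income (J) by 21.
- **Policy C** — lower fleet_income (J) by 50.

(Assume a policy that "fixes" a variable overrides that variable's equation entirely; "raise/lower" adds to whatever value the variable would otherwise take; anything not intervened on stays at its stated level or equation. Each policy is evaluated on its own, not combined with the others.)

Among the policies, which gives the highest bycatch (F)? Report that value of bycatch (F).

Policy A (J := 125):
  J = 125
  X = 156
  F = 209 + 5·125 − 5·156 = 54
Policy B (J − 21):
  J = 110 − 21 = 89
  X = 156
  F = 209 + 5·89 − 5·156 = -126
Policy C (J − 50):
  J = 110 − 50 = 60
  X = 156
  F = 209 + 5·60 − 5·156 = -271
Comparing — Policy A: F=54, Policy B: F=-126, Policy C: F=-271. Highest is 54 (Policy A).

54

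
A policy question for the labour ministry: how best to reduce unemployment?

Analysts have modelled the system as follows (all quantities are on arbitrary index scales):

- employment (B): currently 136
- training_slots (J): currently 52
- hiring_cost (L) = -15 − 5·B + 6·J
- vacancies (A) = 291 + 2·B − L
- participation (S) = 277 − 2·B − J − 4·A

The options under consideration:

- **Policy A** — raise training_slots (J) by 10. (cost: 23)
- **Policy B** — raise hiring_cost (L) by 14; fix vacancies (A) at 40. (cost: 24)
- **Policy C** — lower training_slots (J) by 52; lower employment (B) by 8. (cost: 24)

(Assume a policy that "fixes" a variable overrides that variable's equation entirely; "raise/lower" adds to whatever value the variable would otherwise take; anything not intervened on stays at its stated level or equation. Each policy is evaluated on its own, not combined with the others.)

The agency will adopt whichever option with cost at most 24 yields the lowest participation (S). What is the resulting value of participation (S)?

Policy A (J + 10):
  B = 136
  J = 52 + 10 = 62
  L = -15 − 5·136 + 6·62 = -323
  A = 291 + 2·136 − (-323) = 886
  S = 277 − 2·136 − 62 − 4·886 = -3601
Policy B (L + 14, A := 40):
  B = 136
  J = 52
  L = -15 − 5·136 + 6·52 (+14 from intervention) = -369
  A = 40
  S = 277 − 2·136 − 52 − 4·40 = -207
Policy C (J − 52, B − 8):
  B = 136 − 8 = 128
  J = 52 − 52 = 0
  L = -15 − 5·128 + 6·0 = -655
  A = 291 + 2·128 − (-655) = 1202
  S = 277 − 2·128 − 0 − 4·1202 = -4787
Comparing — Policy A: S=-3601, Policy B: S=-207, Policy C: S=-4787. Lowest is -4787 (Policy C).

-4787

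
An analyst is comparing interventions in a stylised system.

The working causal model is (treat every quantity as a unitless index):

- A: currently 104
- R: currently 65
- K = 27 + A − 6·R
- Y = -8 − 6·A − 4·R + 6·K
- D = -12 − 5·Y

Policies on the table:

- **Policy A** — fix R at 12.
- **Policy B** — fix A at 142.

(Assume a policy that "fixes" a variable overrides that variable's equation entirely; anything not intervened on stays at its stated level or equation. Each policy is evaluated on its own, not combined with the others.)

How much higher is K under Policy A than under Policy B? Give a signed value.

Policy A (R := 12):
  A = 104
  R = 12
  K = 27 + 104 − 6·12 = 59
Policy B (A := 142):
  A = 142
  R = 65
  K = 27 + 142 − 6·65 = -221
K: 59 − (-221) = 280

280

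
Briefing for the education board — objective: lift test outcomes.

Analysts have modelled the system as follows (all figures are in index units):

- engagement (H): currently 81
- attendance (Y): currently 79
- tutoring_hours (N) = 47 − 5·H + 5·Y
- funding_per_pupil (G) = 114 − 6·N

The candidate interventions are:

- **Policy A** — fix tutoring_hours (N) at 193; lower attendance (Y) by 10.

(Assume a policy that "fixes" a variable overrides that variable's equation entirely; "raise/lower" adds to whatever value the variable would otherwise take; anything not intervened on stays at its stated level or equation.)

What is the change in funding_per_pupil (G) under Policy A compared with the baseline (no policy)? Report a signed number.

Baseline:
  H = 81
  Y = 79
  N = 47 − 5·81 + 5·79 = 37
  G = 114 − 6·37 = -108
Policy A (N := 193, Y − 10):
  H = 81
  Y = 79 − 10 = 69
  N = 193
  G = 114 − 6·193 = -1044
Change in G: -1044 − (-108) = -936

-936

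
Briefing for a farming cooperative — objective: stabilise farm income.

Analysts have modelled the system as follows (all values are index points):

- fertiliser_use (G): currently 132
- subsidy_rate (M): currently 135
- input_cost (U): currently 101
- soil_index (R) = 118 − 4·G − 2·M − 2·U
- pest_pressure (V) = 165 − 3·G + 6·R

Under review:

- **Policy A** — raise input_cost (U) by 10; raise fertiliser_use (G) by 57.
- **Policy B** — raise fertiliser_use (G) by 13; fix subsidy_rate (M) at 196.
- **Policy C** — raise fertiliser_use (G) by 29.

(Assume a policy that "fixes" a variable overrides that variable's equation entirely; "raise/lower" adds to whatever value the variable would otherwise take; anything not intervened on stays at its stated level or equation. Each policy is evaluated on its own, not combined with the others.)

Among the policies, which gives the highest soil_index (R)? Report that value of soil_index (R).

Policy A (U + 10, G + 57):
  G = 132 + 57 = 189
  M = 135
  U = 101 + 10 = 111
  R = 118 − 4·189 − 2·135 − 2·111 = -1130
Policy B (G + 13, M := 196):
  G = 132 + 13 = 145
  M = 196
  U = 101
  R = 118 − 4·145 − 2·196 − 2·101 = -1056
Policy C (G + 29):
  G = 132 + 29 = 161
  M = 135
  U = 101
  R = 118 − 4·161 − 2·135 − 2·101 = -998
Comparing — Policy A: R=-1130, Policy B: R=-1056, Policy C: R=-998. Highest is -998 (Policy C).

-998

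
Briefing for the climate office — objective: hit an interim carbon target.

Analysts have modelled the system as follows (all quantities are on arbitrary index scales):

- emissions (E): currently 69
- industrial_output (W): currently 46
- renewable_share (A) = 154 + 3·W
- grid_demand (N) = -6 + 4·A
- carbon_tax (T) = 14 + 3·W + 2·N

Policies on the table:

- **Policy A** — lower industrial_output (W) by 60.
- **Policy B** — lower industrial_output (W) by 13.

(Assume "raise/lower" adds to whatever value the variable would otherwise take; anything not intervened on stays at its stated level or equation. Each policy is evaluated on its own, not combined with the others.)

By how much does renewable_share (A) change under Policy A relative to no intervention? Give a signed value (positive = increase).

-180

Baseline:
  W = 46
  A = 154 + 3·46 = 292
Policy A (W − 60):
  W = 46 − 60 = -14
  A = 154 + 3·(-14) = 112
Change in A: 112 − 292 = -180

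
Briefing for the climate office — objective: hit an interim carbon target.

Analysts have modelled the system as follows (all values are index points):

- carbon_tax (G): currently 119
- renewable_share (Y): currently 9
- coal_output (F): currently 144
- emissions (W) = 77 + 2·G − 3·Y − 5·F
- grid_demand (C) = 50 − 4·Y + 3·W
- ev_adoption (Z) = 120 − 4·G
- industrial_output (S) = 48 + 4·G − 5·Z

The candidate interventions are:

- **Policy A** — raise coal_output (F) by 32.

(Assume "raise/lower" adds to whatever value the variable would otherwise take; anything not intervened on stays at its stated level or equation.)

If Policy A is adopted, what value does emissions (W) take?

Policy A (F + 32):
  G = 119
  Y = 9
  F = 144 + 32 = 176
  W = 77 + 2·119 − 3·9 − 5·176 = -592

-592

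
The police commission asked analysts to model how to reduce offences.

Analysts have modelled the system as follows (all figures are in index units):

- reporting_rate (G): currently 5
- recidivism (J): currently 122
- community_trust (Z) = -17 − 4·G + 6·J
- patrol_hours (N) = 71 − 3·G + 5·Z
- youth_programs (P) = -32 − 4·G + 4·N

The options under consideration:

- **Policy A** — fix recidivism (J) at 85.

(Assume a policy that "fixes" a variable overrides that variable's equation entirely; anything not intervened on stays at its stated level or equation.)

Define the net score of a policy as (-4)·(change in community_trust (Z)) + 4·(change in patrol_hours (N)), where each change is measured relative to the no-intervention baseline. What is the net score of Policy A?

-3552

Baseline:
  G = 5
  J = 122
  Z = -17 − 4·5 + 6·122 = 695
  N = 71 − 3·5 + 5·695 = 3531
Policy A (J := 85):
  G = 5
  J = 85
  Z = -17 − 4·5 + 6·85 = 473
  N = 71 − 3·5 + 5·473 = 2421
ΔZ = 473 − 695 = -222; ΔN = 2421 − 3531 = -1110
Score = (-4)·(-222) + 4·(-1110) = -3552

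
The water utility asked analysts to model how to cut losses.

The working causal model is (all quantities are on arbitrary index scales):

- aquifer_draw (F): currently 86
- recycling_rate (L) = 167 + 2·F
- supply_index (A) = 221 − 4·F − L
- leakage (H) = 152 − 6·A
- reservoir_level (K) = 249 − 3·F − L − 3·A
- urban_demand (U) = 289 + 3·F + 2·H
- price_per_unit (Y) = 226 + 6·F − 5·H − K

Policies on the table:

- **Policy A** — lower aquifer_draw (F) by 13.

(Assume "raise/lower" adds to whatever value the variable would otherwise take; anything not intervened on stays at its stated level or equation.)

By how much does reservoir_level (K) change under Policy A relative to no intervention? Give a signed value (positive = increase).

Baseline:
  F = 86
  L = 167 + 2·86 = 339
  A = 221 − 4·86 − 339 = -462
  K = 249 − 3·86 − 339 − 3·(-462) = 1038
Policy A (F − 13):
  F = 86 − 13 = 73
  L = 167 + 2·73 = 313
  A = 221 − 4·73 − 313 = -384
  K = 249 − 3·73 − 313 − 3·(-384) = 869
Change in K: 869 − 1038 = -169

-169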